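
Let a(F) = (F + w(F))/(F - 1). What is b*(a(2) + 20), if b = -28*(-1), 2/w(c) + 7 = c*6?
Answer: 3136/5 ≈ 627.20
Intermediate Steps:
w(c) = 2/(-7 + 6*c) (w(c) = 2/(-7 + c*6) = 2/(-7 + 6*c))
b = 28
a(F) = (F + 2/(-7 + 6*F))/(-1 + F) (a(F) = (F + 2/(-7 + 6*F))/(F - 1) = (F + 2/(-7 + 6*F))/(-1 + F))
b*(a(2) + 20) = 28*((2 + 2*(-7 + 6*2))/((-1 + 2)*(-7 + 6*2)) + 20) = 28*((2 + 2*(-7 + 12))/(1*(-7 + 12)) + 20) = 28*(1*(2 + 2*5)/5 + 20) = 28*(1*(⅕)*(2 + 10) + 20) = 28*(1*(⅕)*12 + 20) = 28*(12/5 + 20) = 28*(112/5) = 3136/5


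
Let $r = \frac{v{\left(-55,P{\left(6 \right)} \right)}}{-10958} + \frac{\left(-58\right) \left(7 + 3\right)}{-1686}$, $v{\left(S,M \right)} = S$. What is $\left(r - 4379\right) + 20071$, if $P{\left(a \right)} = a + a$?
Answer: $\frac{144959549233}{9237594} \approx 15692.0$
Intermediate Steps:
$P{\left(a \right)} = 2 a$
$r = \frac{3224185}{9237594}$ ($r = - \frac{55}{-10958} + \frac{\left(-58\right) \left(7 + 3\right)}{-1686} = \left(-55\right) \left(- \frac{1}{10958}\right) + \left(-58\right) 10 \left(- \frac{1}{1686}\right) = \frac{55}{10958} - - \frac{290}{843} = \frac{55}{10958} + \frac{290}{843} = \frac{3224185}{9237594} \approx 0.34903$)
$\left(r - 4379\right) + 20071 = \left(\frac{3224185}{9237594} - 4379\right) + 20071 = - \frac{40448199941}{9237594} + 20071 = \frac{144959549233}{9237594}$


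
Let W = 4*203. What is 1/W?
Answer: 1/812 ≈ 0.0012315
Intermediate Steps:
W = 812
1/W = 1/812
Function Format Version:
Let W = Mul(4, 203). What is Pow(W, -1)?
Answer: Rational(1, 812) ≈ 0.0012315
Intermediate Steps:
W = 812
Pow(W, -1) = Pow(812, -1) = Rational(1, 812)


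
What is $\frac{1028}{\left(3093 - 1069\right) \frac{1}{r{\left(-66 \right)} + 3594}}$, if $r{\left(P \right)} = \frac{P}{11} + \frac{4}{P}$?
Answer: $\frac{15214657}{8349} \approx 1822.3$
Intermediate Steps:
$r{\left(P \right)} = \frac{4}{P} + \frac{P}{11}$ ($r{\left(P \right)} = P \frac{1}{11} + \frac{4}{P} = \frac{P}{11} + \frac{4}{P} = \frac{4}{P} + \frac{P}{11}$)
$\frac{1028}{\left(3093 - 1069\right) \frac{1}{r{\left(-66 \right)} + 3594}} = \frac{1028}{\left(3093 - 1069\right) \frac{1}{\left(\frac{4}{-66} + \frac{1}{11} \left(-66\right)\right) + 3594}} = \frac{1028}{2024 \frac{1}{\left(4 \left(- \frac{1}{66}\right) - 6\right) + 3594}} = \frac{1028}{2024 \frac{1}{\left(- \frac{2}{33} - 6\right) + 3594}} = \frac{1028}{2024 \frac{1}{- \frac{200}{33} + 3594}} = \frac{1028}{2024 \frac{1}{\frac{118402}{33}}} = \frac{1028}{2024 \cdot \frac{33}{118402}} = \frac{1028}{\frac{33396}{59201}} = 1028 \cdot \frac{59201}{33396} = \frac{15214657}{8349}$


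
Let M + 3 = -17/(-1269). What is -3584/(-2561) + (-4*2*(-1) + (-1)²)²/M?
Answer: -249659269/9706190 ≈ -25.722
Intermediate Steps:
M = -3790/1269 (M = -3 - 17/(-1269) = -3 - 17*(-1/1269) = -3 + 17/1269 = -3790/1269 ≈ -2.9866)
-3584/(-2561) + (-4*2*(-1) + (-1)²)²/M = -3584/(-2561) + (-4*2*(-1) + (-1)²)²/(-3790/1269) = -3584*(-1/2561) + (-8*(-1) + 1)²*(-1269/3790) = 3584/2561 + (8 + 1)²*(-1269/3790) = 3584/2561 + 9²*(-1269/3790) = 3584/2561 + 81*(-1269/3790) = 3584/2561 - 102789/3790 = -249659269/9706190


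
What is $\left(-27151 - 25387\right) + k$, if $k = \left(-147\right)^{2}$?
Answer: $-30929$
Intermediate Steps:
$k = 21609$
$\left(-27151 - 25387\right) + k = \left(-27151 - 25387\right) + 21609 = -52538 + 21609 = -30929$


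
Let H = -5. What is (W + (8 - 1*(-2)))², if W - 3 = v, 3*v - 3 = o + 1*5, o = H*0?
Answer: 2209/9 ≈ 245.44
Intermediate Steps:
o = 0 (o = -5*0 = 0)
v = 8/3 (v = 1 + (0 + 1*5)/3 = 1 + (0 + 5)/3 = 1 + (⅓)*5 = 1 + 5/3 = 8/3 ≈ 2.6667)
W = 17/3 (W = 3 + 8/3 = 17/3 ≈ 5.6667)
(W + (8 - 1*(-2)))² = (17/3 + (8 - 1*(-2)))² = (17/3 + (8 + 2))² = (17/3 + 10)² = (47/3)² = 2209/9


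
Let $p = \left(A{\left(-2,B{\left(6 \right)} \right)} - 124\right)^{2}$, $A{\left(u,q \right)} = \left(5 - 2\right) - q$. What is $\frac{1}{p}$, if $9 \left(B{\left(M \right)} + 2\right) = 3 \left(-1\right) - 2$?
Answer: $\frac{81}{1136356} \approx 7.1281 \cdot 10^{-5}$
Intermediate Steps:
$B{\left(M \right)} = - \frac{23}{9}$ ($B{\left(M \right)} = -2 + \frac{3 \left(-1\right) - 2}{9} = -2 + \frac{-3 - 2}{9} = -2 + \frac{1}{9} \left(-5\right) = -2 - \frac{5}{9} = - \frac{23}{9}$)
$A{\left(u,q \right)} = 3 - q$
$p = \frac{1136356}{81}$ ($p = \left(\left(3 - - \frac{23}{9}\right) - 124\right)^{2} = \left(\left(3 + \frac{23}{9}\right) - 124\right)^{2} = \left(\frac{50}{9} - 124\right)^{2} = \left(- \frac{1066}{9}\right)^{2} = \frac{1136356}{81} \approx 14029.0$)
$\frac{1}{p} = \frac{1}{\frac{1136356}{81}} = \frac{81}{1136356}$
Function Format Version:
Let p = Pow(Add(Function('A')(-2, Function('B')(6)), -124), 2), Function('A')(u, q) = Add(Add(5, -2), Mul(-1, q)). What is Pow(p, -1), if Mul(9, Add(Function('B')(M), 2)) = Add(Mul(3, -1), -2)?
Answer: Rational(81, 1136356) ≈ 7.1281e-5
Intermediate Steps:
Function('B')(M) = Rational(-23, 9) (Function('B')(M) = Add(-2, Mul(Rational(1, 9), Add(Mul(3, -1), -2))) = Add(-2, Mul(Rational(1, 9), Add(-3, -2))) = Add(-2, Mul(Rational(1, 9), -5)) = Add(-2, Rational(-5, 9)) = Rational(-23, 9))
Function('A')(u, q) = Add(3, Mul(-1, q))
p = Rational(1136356, 81) (p = Pow(Add(Add(3, Mul(-1, Rational(-23, 9))), -124), 2) = Pow(Add(Add(3, Rational(23, 9)), -124), 2) = Pow(Add(Rational(50, 9), -124), 2) = Pow(Rational(-1066, 9), 2) = Rational(1136356, 81) ≈ 14029.)
Pow(p, -1) = Pow(Rational(1136356, 81), -1) = Rational(81, 1136356)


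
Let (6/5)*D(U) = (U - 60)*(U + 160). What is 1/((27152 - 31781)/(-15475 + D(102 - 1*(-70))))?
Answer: -46535/13887 ≈ -3.3510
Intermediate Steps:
D(U) = 5*(-60 + U)*(160 + U)/6 (D(U) = 5*((U - 60)*(U + 160))/6 = 5*((-60 + U)*(160 + U))/6 = 5*(-60 + U)*(160 + U)/6)
1/((27152 - 31781)/(-15475 + D(102 - 1*(-70)))) = 1/((27152 - 31781)/(-15475 + (-8000 + 5*(102 - 1*(-70))**2/6 + 250*(102 - 1*(-70))/3))) = 1/(-4629/(-15475 + (-8000 + 5*(102 + 70)**2/6 + 250*(102 + 70)/3))) = 1/(-4629/(-15475 + (-8000 + (5/6)*172**2 + (250/3)*172))) = 1/(-4629/(-15475 + (-8000 + (5/6)*29584 + 43000/3))) = 1/(-4629/(-15475 + (-8000 + 73960/3 + 43000/3))) = 1/(-4629/(-15475 + 92960/3)) = 1/(-4629/46535/3) = 1/(-4629*3/46535) = 1/(-13887/46535) = -46535/13887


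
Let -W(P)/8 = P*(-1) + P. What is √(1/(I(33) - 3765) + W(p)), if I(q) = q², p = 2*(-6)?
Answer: I*√669/1338 ≈ 0.019331*I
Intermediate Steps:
p = -12
W(P) = 0 (W(P) = -8*(P*(-1) + P) = -8*(-P + P) = -8*0 = 0)
√(1/(I(33) - 3765) + W(p)) = √(1/(33² - 3765) + 0) = √(1/(1089 - 3765) + 0) = √(1/(-2676) + 0) = √(-1/2676 + 0) = √(-1/2676) = I*√669/1338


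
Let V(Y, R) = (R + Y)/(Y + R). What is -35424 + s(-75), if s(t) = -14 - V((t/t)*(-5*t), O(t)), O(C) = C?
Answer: -35439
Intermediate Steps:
V(Y, R) = 1 (V(Y, R) = (R + Y)/(R + Y) = 1)
s(t) = -15 (s(t) = -14 - 1*1 = -14 - 1 = -15)
-35424 + s(-75) = -35424 - 15 = -35439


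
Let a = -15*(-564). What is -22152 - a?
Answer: -30612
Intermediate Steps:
a = 8460
-22152 - a = -22152 - 1*8460 = -22152 - 8460 = -30612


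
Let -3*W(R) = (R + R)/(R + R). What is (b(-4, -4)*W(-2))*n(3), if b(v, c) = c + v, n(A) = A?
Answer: 8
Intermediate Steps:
W(R) = -1/3 (W(R) = -(R + R)/(3*(R + R)) = -2*R/(3*(2*R)) = -2*R*1/(2*R)/3 = -1/3*1 = -1/3)
(b(-4, -4)*W(-2))*n(3) = ((-4 - 4)*(-1/3))*3 = -8*(-1/3)*3 = (8/3)*3 = 8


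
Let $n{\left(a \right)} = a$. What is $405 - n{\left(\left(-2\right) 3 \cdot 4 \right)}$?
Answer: $429$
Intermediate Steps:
$405 - n{\left(\left(-2\right) 3 \cdot 4 \right)} = 405 - \left(-2\right) 3 \cdot 4 = 405 - \left(-6\right) 4 = 405 - -24 = 405 + 24 = 429$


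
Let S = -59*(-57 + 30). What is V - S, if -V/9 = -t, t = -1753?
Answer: -17370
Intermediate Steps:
S = 1593 (S = -59*(-27) = 1593)
V = -15777 (V = -(-9)*(-1753) = -9*1753 = -15777)
V - S = -15777 - 1*1593 = -15777 - 1593 = -17370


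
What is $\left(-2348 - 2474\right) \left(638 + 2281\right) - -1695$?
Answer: $-14073723$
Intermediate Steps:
$\left(-2348 - 2474\right) \left(638 + 2281\right) - -1695 = \left(-4822\right) 2919 + 1695 = -14075418 + 1695 = -14073723$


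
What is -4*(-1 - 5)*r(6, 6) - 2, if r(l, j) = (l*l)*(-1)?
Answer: -866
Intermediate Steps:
r(l, j) = -l² (r(l, j) = l²*(-1) = -l²)
-4*(-1 - 5)*r(6, 6) - 2 = -4*(-1 - 5)*(-1*6²) - 2 = -(-24)*(-1*36) - 2 = -(-24)*(-36) - 2 = -4*216 - 2 = -864 - 2 = -866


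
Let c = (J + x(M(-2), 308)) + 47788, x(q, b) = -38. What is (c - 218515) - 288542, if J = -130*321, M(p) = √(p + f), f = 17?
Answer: -501037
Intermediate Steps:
M(p) = √(17 + p) (M(p) = √(p + 17) = √(17 + p))
J = -41730
c = 6020 (c = (-41730 - 38) + 47788 = -41768 + 47788 = 6020)
(c - 218515) - 288542 = (6020 - 218515) - 288542 = -212495 - 288542 = -501037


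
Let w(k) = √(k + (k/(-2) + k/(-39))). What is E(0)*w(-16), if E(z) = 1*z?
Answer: 0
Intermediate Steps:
w(k) = √2886*√k/78 (w(k) = √(k + (k*(-½) + k*(-1/39))) = √(k + (-k/2 - k/39)) = √(k - 41*k/78) = √(37*k/78) = √2886*√k/78)
E(z) = z
E(0)*w(-16) = 0*(√2886*√(-16)/78) = 0*(√2886*(4*I)/78) = 0*(2*I*√2886/39) = 0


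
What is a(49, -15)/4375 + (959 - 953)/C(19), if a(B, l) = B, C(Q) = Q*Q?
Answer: 6277/225625 ≈ 0.027820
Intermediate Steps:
C(Q) = Q²
a(49, -15)/4375 + (959 - 953)/C(19) = 49/4375 + (959 - 953)/(19²) = 49*(1/4375) + 6/361 = 7/625 + 6*(1/361) = 7/625 + 6/361 = 6277/225625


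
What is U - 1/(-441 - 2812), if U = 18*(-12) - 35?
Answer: -816502/3253 ≈ -251.00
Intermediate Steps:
U = -251 (U = -216 - 35 = -251)
U - 1/(-441 - 2812) = -251 - 1/(-441 - 2812) = -251 - 1/(-3253) = -251 - 1*(-1/3253) = -251 + 1/3253 = -816502/3253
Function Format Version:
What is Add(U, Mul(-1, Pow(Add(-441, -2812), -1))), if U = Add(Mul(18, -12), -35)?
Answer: Rational(-816502, 3253) ≈ -251.00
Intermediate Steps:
U = -251 (U = Add(-216, -35) = -251)
Add(U, Mul(-1, Pow(Add(-441, -2812), -1))) = Add(-251, Mul(-1, Pow(Add(-441, -2812), -1))) = Add(-251, Mul(-1, Pow(-3253, -1))) = Add(-251, Mul(-1, Rational(-1, 3253))) = Add(-251, Rational(1, 3253)) = Rational(-816502, 3253)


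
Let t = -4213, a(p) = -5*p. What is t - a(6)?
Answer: -4183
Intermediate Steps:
t - a(6) = -4213 - (-5)*6 = -4213 - 1*(-30) = -4213 + 30 = -4183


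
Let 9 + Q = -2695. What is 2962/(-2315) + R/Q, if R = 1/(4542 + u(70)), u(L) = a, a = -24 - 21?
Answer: -36017590571/28150140720 ≈ -1.2795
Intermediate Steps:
Q = -2704 (Q = -9 - 2695 = -2704)
a = -45
u(L) = -45
R = 1/4497 (R = 1/(4542 - 45) = 1/4497 ≈ 0.00022237)
2962/(-2315) + R/Q = 2962/(-2315) + (1/4497)/(-2704) = 2962*(-1/2315) + (1/4497)*(-1/2704) = -2962/2315 - 1/12159888 = -36017590571/28150140720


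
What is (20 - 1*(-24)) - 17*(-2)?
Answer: 78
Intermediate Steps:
(20 - 1*(-24)) - 17*(-2) = (20 + 24) + 34 = 44 + 34 = 78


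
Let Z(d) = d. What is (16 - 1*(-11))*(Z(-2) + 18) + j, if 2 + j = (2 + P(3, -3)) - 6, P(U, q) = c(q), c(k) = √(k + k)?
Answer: 426 + I*√6 ≈ 426.0 + 2.4495*I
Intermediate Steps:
c(k) = √2*√k (c(k) = √(2*k) = √2*√k)
P(U, q) = √2*√q
j = -6 + I*√6 (j = -2 + ((2 + √2*√(-3)) - 6) = -2 + ((2 + √2*(I*√3)) - 6) = -2 + ((2 + I*√6) - 6) = -2 + (-4 + I*√6) = -6 + I*√6 ≈ -6.0 + 2.4495*I)
(16 - 1*(-11))*(Z(-2) + 18) + j = (16 - 1*(-11))*(-2 + 18) + (-6 + I*√6) = (16 + 11)*16 + (-6 + I*√6) = 27*16 + (-6 + I*√6) = 432 + (-6 + I*√6) = 426 + I*√6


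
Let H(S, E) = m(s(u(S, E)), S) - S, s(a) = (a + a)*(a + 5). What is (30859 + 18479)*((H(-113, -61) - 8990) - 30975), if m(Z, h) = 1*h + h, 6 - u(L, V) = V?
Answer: -1977368364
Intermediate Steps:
u(L, V) = 6 - V
s(a) = 2*a*(5 + a) (s(a) = (2*a)*(5 + a) = 2*a*(5 + a))
m(Z, h) = 2*h (m(Z, h) = h + h = 2*h)
H(S, E) = S (H(S, E) = 2*S - S = S)
(30859 + 18479)*((H(-113, -61) - 8990) - 30975) = (30859 + 18479)*((-113 - 8990) - 30975) = 49338*(-9103 - 30975) = 49338*(-40078) = -1977368364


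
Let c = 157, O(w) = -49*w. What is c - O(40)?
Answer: 2117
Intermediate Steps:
c - O(40) = 157 - (-49)*40 = 157 - 1*(-1960) = 157 + 1960 = 2117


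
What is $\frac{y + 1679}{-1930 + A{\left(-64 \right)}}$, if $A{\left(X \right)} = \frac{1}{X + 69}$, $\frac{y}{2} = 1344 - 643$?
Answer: $- \frac{15405}{9649} \approx -1.5965$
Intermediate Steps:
$y = 1402$ ($y = 2 \left(1344 - 643\right) = 2 \cdot 701 = 1402$)
$A{\left(X \right)} = \frac{1}{69 + X}$
$\frac{y + 1679}{-1930 + A{\left(-64 \right)}} = \frac{1402 + 1679}{-1930 + \frac{1}{69 - 64}} = \frac{3081}{-1930 + \frac{1}{5}} = \frac{3081}{- \frac{9649}{5}} = 3081 \left(- \frac{5}{9649}\right) = - \frac{15405}{9649}$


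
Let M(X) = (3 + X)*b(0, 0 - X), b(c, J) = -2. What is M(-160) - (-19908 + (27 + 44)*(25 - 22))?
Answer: 20009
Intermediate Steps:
M(X) = -6 - 2*X (M(X) = (3 + X)*(-2) = -6 - 2*X)
M(-160) - (-19908 + (27 + 44)*(25 - 22)) = (-6 - 2*(-160)) - (-19908 + (27 + 44)*(25 - 22)) = (-6 + 320) - (-19908 + 71*3) = 314 - (-19908 + 213) = 314 - 1*(-19695) = 314 + 19695 = 20009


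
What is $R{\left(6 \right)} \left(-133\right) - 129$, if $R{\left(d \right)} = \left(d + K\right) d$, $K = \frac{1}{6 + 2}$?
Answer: $- \frac{20067}{4} \approx -5016.8$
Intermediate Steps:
$K = \frac{1}{8} \approx 0.125$
$R{\left(d \right)} = d \left(\frac{1}{8} + d\right)$ ($R{\left(d \right)} = \left(d + \frac{1}{8}\right) d = \left(\frac{1}{8} + d\right) d = d \left(\frac{1}{8} + d\right)$)
$R{\left(6 \right)} \left(-133\right) - 129 = 6 \left(\frac{1}{8} + 6\right) \left(-133\right) - 129 = 6 \cdot \frac{49}{8} \left(-133\right) - 129 = \frac{147}{4} \left(-133\right) - 129 = - \frac{19551}{4} - 129 = - \frac{20067}{4}$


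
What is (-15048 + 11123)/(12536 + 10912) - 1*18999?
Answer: -445492477/23448 ≈ -18999.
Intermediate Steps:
(-15048 + 11123)/(12536 + 10912) - 1*18999 = -3925/23448 - 18999 = -445492477/23448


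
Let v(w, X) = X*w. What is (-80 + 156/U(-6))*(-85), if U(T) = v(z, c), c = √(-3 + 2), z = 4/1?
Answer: 6800 + 3315*I ≈ 6800.0 + 3315.0*I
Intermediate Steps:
z = 4 (z = 4*1 = 4)
c = I (c = √(-1) = I ≈ 1.0*I)
U(T) = 4*I (U(T) = I*4 = 4*I)
(-80 + 156/U(-6))*(-85) = (-80 + 156/((4*I)))*(-85) = (-80 + 156*(-I/4))*(-85) = (-80 - 39*I)*(-85) = 6800 + 3315*I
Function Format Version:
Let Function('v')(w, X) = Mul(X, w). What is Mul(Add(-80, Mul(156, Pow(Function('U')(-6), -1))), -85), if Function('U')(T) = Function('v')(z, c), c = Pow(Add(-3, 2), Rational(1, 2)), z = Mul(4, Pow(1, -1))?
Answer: Add(6800, Mul(3315, I)) ≈ Add(6800.0, Mul(3315.0, I))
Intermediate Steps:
z = 4 (z = Mul(4, 1) = 4)
c = I (c = Pow(-1, Rational(1, 2)) = I ≈ Mul(1.0000, I))
Function('U')(T) = Mul(4, I) (Function('U')(T) = Mul(I, 4) = Mul(4, I))
Mul(Add(-80, Mul(156, Pow(Function('U')(-6), -1))), -85) = Mul(Add(-80, Mul(156, Pow(Mul(4, I), -1))), -85) = Mul(Add(-80, Mul(156, Mul(Rational(-1, 4), I))), -85) = Mul(Add(-80, Mul(-39, I)), -85) = Add(6800, Mul(3315, I))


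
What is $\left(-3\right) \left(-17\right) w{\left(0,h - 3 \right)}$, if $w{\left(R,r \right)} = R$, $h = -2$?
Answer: $0$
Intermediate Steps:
$\left(-3\right) \left(-17\right) w{\left(0,h - 3 \right)} = \left(-3\right) \left(-17\right) 0 = 51 \cdot 0 = 0$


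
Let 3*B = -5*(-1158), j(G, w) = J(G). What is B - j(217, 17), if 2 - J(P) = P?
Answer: 2145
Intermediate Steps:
J(P) = 2 - P
j(G, w) = 2 - G
B = 1930 (B = (-5*(-1158))/3 = (⅓)*5790 = 1930)
B - j(217, 17) = 1930 - (2 - 1*217) = 1930 - (2 - 217) = 1930 - 1*(-215) = 1930 + 215 = 2145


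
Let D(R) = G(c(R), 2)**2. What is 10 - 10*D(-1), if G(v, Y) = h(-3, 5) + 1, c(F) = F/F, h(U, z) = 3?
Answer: -150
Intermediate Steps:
c(F) = 1
G(v, Y) = 4 (G(v, Y) = 3 + 1 = 4)
D(R) = 16 (D(R) = 4**2 = 16)
10 - 10*D(-1) = 10 - 10*16 = 10 - 160 = -150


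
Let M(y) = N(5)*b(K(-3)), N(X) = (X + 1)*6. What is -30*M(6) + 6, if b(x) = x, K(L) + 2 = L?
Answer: 5406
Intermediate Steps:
K(L) = -2 + L
N(X) = 6 + 6*X (N(X) = (1 + X)*6 = 6 + 6*X)
M(y) = -180 (M(y) = (6 + 6*5)*(-2 - 3) = (6 + 30)*(-5) = 36*(-5) = -180)
-30*M(6) + 6 = -30*(-180) + 6 = 5400 + 6 = 5406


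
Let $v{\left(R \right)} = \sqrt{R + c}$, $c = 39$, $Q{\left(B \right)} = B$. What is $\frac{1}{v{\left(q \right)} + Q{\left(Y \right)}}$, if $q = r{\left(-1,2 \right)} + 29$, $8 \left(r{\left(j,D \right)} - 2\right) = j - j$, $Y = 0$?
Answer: $\frac{\sqrt{70}}{70} \approx 0.11952$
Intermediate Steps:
$r{\left(j,D \right)} = 2$ ($r{\left(j,D \right)} = 2 + \frac{j - j}{8} = 2 + \frac{1}{8} \cdot 0 = 2 + 0 = 2$)
$q = 31$ ($q = 2 + 29 = 31$)
$v{\left(R \right)} = \sqrt{39 + R}$ ($v{\left(R \right)} = \sqrt{R + 39} = \sqrt{39 + R}$)
$\frac{1}{v{\left(q \right)} + Q{\left(Y \right)}} = \frac{1}{\sqrt{39 + 31} + 0} = \frac{1}{\sqrt{70} + 0} = \frac{1}{\sqrt{70}} = \frac{\sqrt{70}}{70}$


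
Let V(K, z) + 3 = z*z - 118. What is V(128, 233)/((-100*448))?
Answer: -6771/5600 ≈ -1.2091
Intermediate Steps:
V(K, z) = -121 + z**2 (V(K, z) = -3 + (z*z - 118) = -3 + (z**2 - 118) = -3 + (-118 + z**2) = -121 + z**2)
V(128, 233)/((-100*448)) = (-121 + 233**2)/((-100*448)) = (-121 + 54289)/(-44800) = 54168*(-1/44800) = -6771/5600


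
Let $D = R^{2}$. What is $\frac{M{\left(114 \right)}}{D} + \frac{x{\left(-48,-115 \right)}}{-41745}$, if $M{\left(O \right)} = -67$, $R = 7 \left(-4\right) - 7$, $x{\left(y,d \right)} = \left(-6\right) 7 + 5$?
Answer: $- \frac{550318}{10227525} \approx -0.053808$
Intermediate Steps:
$x{\left(y,d \right)} = -37$ ($x{\left(y,d \right)} = -42 + 5 = -37$)
$R = -35$ ($R = -28 - 7 = -35$)
$D = 1225$ ($D = \left(-35\right)^{2} = 1225$)
$\frac{M{\left(114 \right)}}{D} + \frac{x{\left(-48,-115 \right)}}{-41745} = - \frac{67}{1225} - \frac{37}{-41745} = \left(-67\right) \frac{1}{1225} - - \frac{37}{41745} = - \frac{67}{1225} + \frac{37}{41745} = - \frac{550318}{10227525}$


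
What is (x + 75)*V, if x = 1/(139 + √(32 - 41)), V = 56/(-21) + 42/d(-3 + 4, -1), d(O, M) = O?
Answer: 85543451/28995 - 59*I/9665 ≈ 2950.3 - 0.0061045*I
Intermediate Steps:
V = 118/3 (V = 56/(-21) + 42/(-3 + 4) = 56*(-1/21) + 42/1 = -8/3 + 42*1 = -8/3 + 42 = 118/3 ≈ 39.333)
x = (139 - 3*I)/19330 (x = 1/(139 + √(-9)) = 1/(139 + 3*I) = (139 - 3*I)/19330 ≈ 0.0071909 - 0.0001552*I)
(x + 75)*V = ((139/19330 - 3*I/19330) + 75)*(118/3) = (1449889/19330 - 3*I/19330)*(118/3) = 85543451/28995 - 59*I/9665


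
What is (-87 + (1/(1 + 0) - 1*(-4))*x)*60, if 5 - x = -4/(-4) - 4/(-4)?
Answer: -4320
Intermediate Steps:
x = 3 (x = 5 - (-4/(-4) - 4/(-4)) = 5 - (-4*(-¼) - 4*(-¼)) = 5 - (1 + 1) = 5 - 1*2 = 5 - 2 = 3)
(-87 + (1/(1 + 0) - 1*(-4))*x)*60 = (-87 + (1/(1 + 0) - 1*(-4))*3)*60 = (-87 + (1/1 + 4)*3)*60 = (-87 + (1 + 4)*3)*60 = (-87 + 5*3)*60 = (-87 + 15)*60 = -72*60 = -4320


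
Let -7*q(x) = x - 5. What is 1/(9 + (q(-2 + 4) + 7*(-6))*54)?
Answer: -7/15651 ≈ -0.00044726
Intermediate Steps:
q(x) = 5/7 - x/7 (q(x) = -(x - 5)/7 = -(-5 + x)/7 = 5/7 - x/7)
1/(9 + (q(-2 + 4) + 7*(-6))*54) = 1/(9 + ((5/7 - (-2 + 4)/7) + 7*(-6))*54) = 1/(9 + ((5/7 - 1/7*2) - 42)*54) = 1/(9 + ((5/7 - 2/7) - 42)*54) = 1/(9 + (3/7 - 42)*54) = 1/(9 - 291/7*54) = 1/(9 - 15714/7) = 1/(-15651/7) = -7/15651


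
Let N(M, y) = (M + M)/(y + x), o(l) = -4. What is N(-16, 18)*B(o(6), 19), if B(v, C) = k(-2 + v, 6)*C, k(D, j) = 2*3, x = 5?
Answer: -3648/23 ≈ -158.61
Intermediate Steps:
k(D, j) = 6
N(M, y) = 2*M/(5 + y) (N(M, y) = (M + M)/(y + 5) = (2*M)/(5 + y) = 2*M/(5 + y))
B(v, C) = 6*C
N(-16, 18)*B(o(6), 19) = (2*(-16)/(5 + 18))*(6*19) = (2*(-16)/23)*114 = (2*(-16)*(1/23))*114 = -32/23*114 = -3648/23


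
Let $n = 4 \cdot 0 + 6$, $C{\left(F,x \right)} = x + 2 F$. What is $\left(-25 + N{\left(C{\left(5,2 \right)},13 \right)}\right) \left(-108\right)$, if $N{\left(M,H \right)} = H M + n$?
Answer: $-14796$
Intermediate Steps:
$n = 6$ ($n = 0 + 6 = 6$)
$N{\left(M,H \right)} = 6 + H M$ ($N{\left(M,H \right)} = H M + 6 = 6 + H M$)
$\left(-25 + N{\left(C{\left(5,2 \right)},13 \right)}\right) \left(-108\right) = \left(-25 + \left(6 + 13 \left(2 + 2 \cdot 5\right)\right)\right) \left(-108\right) = \left(-25 + \left(6 + 13 \left(2 + 10\right)\right)\right) \left(-108\right) = \left(-25 + \left(6 + 13 \cdot 12\right)\right) \left(-108\right) = \left(-25 + \left(6 + 156\right)\right) \left(-108\right) = \left(-25 + 162\right) \left(-108\right) = 137 \left(-108\right) = -14796$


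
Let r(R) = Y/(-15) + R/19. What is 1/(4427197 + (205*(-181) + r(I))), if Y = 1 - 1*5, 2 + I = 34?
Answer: 285/1251176776 ≈ 2.2779e-7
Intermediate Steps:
I = 32 (I = -2 + 34 = 32)
Y = -4 (Y = 1 - 5 = -4)
r(R) = 4/15 + R/19 (r(R) = -4/(-15) + R/19 = -4*(-1/15) + R*(1/19) = 4/15 + R/19)
1/(4427197 + (205*(-181) + r(I))) = 1/(4427197 + (205*(-181) + (4/15 + (1/19)*32))) = 1/(4427197 + (-37105 + (4/15 + 32/19))) = 1/(4427197 + (-37105 + 556/285)) = 1/(4427197 - 10574369/285) = 1/(1251176776/285) = 285/1251176776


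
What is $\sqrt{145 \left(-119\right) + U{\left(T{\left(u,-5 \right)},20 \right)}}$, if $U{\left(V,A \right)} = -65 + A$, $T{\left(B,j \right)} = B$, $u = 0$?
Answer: $10 i \sqrt{173} \approx 131.53 i$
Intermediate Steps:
$\sqrt{145 \left(-119\right) + U{\left(T{\left(u,-5 \right)},20 \right)}} = \sqrt{145 \left(-119\right) + \left(-65 + 20\right)} = \sqrt{-17255 - 45} = \sqrt{-17300} = 10 i \sqrt{173}$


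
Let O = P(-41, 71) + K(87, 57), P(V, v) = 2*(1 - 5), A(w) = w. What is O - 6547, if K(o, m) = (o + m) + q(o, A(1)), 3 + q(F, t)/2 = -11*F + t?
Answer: -8329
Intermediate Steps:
P(V, v) = -8 (P(V, v) = 2*(-4) = -8)
q(F, t) = -6 - 22*F + 2*t (q(F, t) = -6 + 2*(-11*F + t) = -6 + 2*(t - 11*F) = -6 + (-22*F + 2*t) = -6 - 22*F + 2*t)
K(o, m) = -4 + m - 21*o (K(o, m) = (o + m) + (-6 - 22*o + 2*1) = (m + o) + (-6 - 22*o + 2) = (m + o) + (-4 - 22*o) = -4 + m - 21*o)
O = -1782 (O = -8 + (-4 + 57 - 21*87) = -8 + (-4 + 57 - 1827) = -8 - 1774 = -1782)
O - 6547 = -1782 - 6547 = -8329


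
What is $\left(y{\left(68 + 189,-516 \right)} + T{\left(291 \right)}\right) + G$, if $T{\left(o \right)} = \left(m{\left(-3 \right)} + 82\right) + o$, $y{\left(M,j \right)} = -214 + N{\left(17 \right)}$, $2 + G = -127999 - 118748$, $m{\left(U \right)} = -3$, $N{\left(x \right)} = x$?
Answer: $-246576$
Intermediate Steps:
$G = -246749$ ($G = -2 - 246747 = -246749$)
$y{\left(M,j \right)} = -197$ ($y{\left(M,j \right)} = -214 + 17 = -197$)
$T{\left(o \right)} = 79 + o$ ($T{\left(o \right)} = \left(-3 + 82\right) + o = 79 + o$)
$\left(y{\left(68 + 189,-516 \right)} + T{\left(291 \right)}\right) + G = \left(-197 + \left(79 + 291\right)\right) - 246749 = \left(-197 + 370\right) - 246749 = 173 - 246749 = -246576$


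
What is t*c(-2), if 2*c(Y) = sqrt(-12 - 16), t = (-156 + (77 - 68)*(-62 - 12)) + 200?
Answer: -622*I*sqrt(7) ≈ -1645.7*I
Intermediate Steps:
t = -622 (t = (-156 + 9*(-74)) + 200 = (-156 - 666) + 200 = -822 + 200 = -622)
c(Y) = I*sqrt(7) (c(Y) = sqrt(-12 - 16)/2 = sqrt(-28)/2 = (2*I*sqrt(7))/2 = I*sqrt(7))
t*c(-2) = -622*I*sqrt(7)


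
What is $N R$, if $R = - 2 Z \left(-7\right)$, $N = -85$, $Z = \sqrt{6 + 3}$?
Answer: $-3570$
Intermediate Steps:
$Z = 3$ ($Z = \sqrt{9} = 3$)
$R = 42$ ($R = \left(-2\right) 3 \left(-7\right) = \left(-6\right) \left(-7\right) = 42$)
$N R = \left(-85\right) 42 = -3570$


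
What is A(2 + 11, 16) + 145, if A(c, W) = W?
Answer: 161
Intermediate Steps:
A(2 + 11, 16) + 145 = 16 + 145 = 161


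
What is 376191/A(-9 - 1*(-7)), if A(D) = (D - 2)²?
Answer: 376191/16 ≈ 23512.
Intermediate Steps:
A(D) = (-2 + D)²
376191/A(-9 - 1*(-7)) = 376191/((-2 + (-9 - 1*(-7)))²) = 376191/((-2 + (-9 + 7))²) = 376191/((-2 - 2)²) = 376191/((-4)²) = 376191/16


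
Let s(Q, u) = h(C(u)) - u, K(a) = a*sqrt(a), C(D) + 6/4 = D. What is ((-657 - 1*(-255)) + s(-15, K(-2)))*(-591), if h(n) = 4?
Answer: 235218 - 1182*I*sqrt(2) ≈ 2.3522e+5 - 1671.6*I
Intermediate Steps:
C(D) = -3/2 + D
K(a) = a**(3/2)
s(Q, u) = 4 - u
((-657 - 1*(-255)) + s(-15, K(-2)))*(-591) = ((-657 - 1*(-255)) + (4 - (-2)**(3/2)))*(-591) = ((-657 + 255) + (4 - (-2)*I*sqrt(2)))*(-591) = (-402 + (4 + 2*I*sqrt(2)))*(-591) = (-398 + 2*I*sqrt(2))*(-591) = 235218 - 1182*I*sqrt(2)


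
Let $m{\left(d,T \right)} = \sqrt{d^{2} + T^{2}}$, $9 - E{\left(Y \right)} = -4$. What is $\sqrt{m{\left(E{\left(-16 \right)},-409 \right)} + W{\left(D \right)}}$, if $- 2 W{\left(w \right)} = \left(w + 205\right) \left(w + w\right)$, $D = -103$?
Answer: $\sqrt{10506 + 5 \sqrt{6698}} \approx 104.48$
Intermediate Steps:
$E{\left(Y \right)} = 13$ ($E{\left(Y \right)} = 9 - -4 = 9 + 4 = 13$)
$W{\left(w \right)} = - w \left(205 + w\right)$ ($W{\left(w \right)} = - \frac{\left(w + 205\right) \left(w + w\right)}{2} = - \frac{\left(205 + w\right) 2 w}{2} = - \frac{2 w \left(205 + w\right)}{2} = - w \left(205 + w\right)$)
$m{\left(d,T \right)} = \sqrt{T^{2} + d^{2}}$
$\sqrt{m{\left(E{\left(-16 \right)},-409 \right)} + W{\left(D \right)}} = \sqrt{\sqrt{\left(-409\right)^{2} + 13^{2}} - - 103 \left(205 - 103\right)} = \sqrt{\sqrt{167281 + 169} - \left(-103\right) 102} = \sqrt{\sqrt{167450} + 10506} = \sqrt{5 \sqrt{6698} + 10506} = \sqrt{10506 + 5 \sqrt{6698}}$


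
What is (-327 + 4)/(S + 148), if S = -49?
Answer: -323/99 ≈ -3.2626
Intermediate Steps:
(-327 + 4)/(S + 148) = (-327 + 4)/(-49 + 148) = -323/99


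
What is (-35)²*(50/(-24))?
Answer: -30625/12 ≈ -2552.1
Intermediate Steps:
(-35)²*(50/(-24)) = 1225*(50*(-1/24)) = 1225*(-25/12) = -30625/12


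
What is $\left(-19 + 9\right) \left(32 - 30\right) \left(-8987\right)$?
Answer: $179740$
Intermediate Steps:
$\left(-19 + 9\right) \left(32 - 30\right) \left(-8987\right) = \left(-10\right) 2 \left(-8987\right) = \left(-20\right) \left(-8987\right) = 179740$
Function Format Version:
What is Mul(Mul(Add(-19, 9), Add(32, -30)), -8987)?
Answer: 179740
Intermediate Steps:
Mul(Mul(Add(-19, 9), Add(32, -30)), -8987) = Mul(Mul(-10, 2), -8987) = Mul(-20, -8987) = 179740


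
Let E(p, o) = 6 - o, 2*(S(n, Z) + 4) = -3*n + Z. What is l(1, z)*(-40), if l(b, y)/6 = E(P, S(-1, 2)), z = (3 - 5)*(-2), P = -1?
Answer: -1800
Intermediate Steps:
z = 4 (z = -2*(-2) = 4)
S(n, Z) = -4 + Z/2 - 3*n/2 (S(n, Z) = -4 + (-3*n + Z)/2 = -4 + (Z - 3*n)/2 = -4 + (Z/2 - 3*n/2) = -4 + Z/2 - 3*n/2)
l(b, y) = 45 (l(b, y) = 6*(6 - (-4 + (½)*2 - 3/2*(-1))) = 6*(6 - (-4 + 1 + 3/2)) = 6*(6 - 1*(-3/2)) = 6*(6 + 3/2) = 6*(15/2) = 45)
l(1, z)*(-40) = 45*(-40) = -1800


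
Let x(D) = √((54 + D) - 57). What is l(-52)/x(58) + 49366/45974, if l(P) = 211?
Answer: 24683/22987 + 211*√55/55 ≈ 29.525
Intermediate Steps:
x(D) = √(-3 + D)
l(-52)/x(58) + 49366/45974 = 211/(√(-3 + 58)) + 49366/45974 = 211/(√55) + 49366*(1/45974) = 211*(√55/55) + 24683/22987 = 211*√55/55 + 24683/22987 = 24683/22987 + 211*√55/55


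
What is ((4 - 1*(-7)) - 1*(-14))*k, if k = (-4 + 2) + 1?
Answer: -25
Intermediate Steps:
k = -1 (k = -2 + 1 = -1)
((4 - 1*(-7)) - 1*(-14))*k = ((4 - 1*(-7)) - 1*(-14))*(-1) = ((4 + 7) + 14)*(-1) = (11 + 14)*(-1) = 25*(-1) = -25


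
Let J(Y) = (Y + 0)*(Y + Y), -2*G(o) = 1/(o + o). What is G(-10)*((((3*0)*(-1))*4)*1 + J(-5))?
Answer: 5/4 ≈ 1.2500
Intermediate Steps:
G(o) = -1/(4*o) (G(o) = -1/(2*(o + o)) = -1/(2*o)/2 = -1/(4*o))
J(Y) = 2*Y² (J(Y) = Y*(2*Y) = 2*Y²)
G(-10)*((((3*0)*(-1))*4)*1 + J(-5)) = (-¼/(-10))*((((3*0)*(-1))*4)*1 + 2*(-5)²) = (-¼*(-⅒))*(((0*(-1))*4)*1 + 2*25) = ((0*4)*1 + 50)/40 = (0*1 + 50)/40 = (0 + 50)/40 = (1/40)*50 = 5/4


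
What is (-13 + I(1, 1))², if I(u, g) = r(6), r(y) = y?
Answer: 49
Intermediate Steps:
I(u, g) = 6
(-13 + I(1, 1))² = (-13 + 6)² = (-7)² = 49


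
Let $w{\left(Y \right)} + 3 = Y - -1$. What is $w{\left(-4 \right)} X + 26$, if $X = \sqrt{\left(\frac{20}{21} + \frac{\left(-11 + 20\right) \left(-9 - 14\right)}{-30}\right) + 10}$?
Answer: $26 - \frac{\sqrt{787290}}{35} \approx 0.64875$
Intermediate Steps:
$w{\left(Y \right)} = -2 + Y$ ($w{\left(Y \right)} = -3 + \left(Y - -1\right) = -3 + \left(Y + 1\right) = -3 + \left(1 + Y\right) = -2 + Y$)
$X = \frac{\sqrt{787290}}{210}$ ($X = \sqrt{\left(20 \cdot \frac{1}{21} + 9 \left(-23\right) \left(- \frac{1}{30}\right)\right) + 10} = \sqrt{\left(\frac{20}{21} - - \frac{69}{10}\right) + 10} = \sqrt{\left(\frac{20}{21} + \frac{69}{10}\right) + 10} = \sqrt{\frac{1649}{210} + 10} = \sqrt{\frac{3749}{210}} = \frac{\sqrt{787290}}{210} \approx 4.2252$)
$w{\left(-4 \right)} X + 26 = \left(-2 - 4\right) \frac{\sqrt{787290}}{210} + 26 = - 6 \frac{\sqrt{787290}}{210} + 26 = - \frac{\sqrt{787290}}{35} + 26 = 26 - \frac{\sqrt{787290}}{35}$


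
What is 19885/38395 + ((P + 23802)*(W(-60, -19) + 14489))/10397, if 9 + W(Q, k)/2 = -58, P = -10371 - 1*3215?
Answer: 1126171920589/79838563 ≈ 14106.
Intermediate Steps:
P = -13586 (P = -10371 - 3215 = -13586)
W(Q, k) = -134 (W(Q, k) = -18 + 2*(-58) = -18 - 116 = -134)
19885/38395 + ((P + 23802)*(W(-60, -19) + 14489))/10397 = 19885/38395 + ((-13586 + 23802)*(-134 + 14489))/10397 = 19885*(1/38395) + (10216*14355)*(1/10397) = 3977/7679 + 146650680*(1/10397) = 3977/7679 + 146650680/10397 = 1126171920589/79838563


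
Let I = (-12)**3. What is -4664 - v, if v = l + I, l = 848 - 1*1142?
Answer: -2642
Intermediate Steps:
I = -1728
l = -294 (l = 848 - 1142 = -294)
v = -2022 (v = -294 - 1728 = -2022)
-4664 - v = -4664 - 1*(-2022) = -4664 + 2022 = -2642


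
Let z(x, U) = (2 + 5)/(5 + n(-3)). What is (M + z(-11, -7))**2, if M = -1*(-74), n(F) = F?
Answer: 24025/4 ≈ 6006.3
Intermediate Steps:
z(x, U) = 7/2 (z(x, U) = (2 + 5)/(5 - 3) = 7/2)
M = 74
(M + z(-11, -7))**2 = (74 + 7/2)**2 = (155/2)**2 = 24025/4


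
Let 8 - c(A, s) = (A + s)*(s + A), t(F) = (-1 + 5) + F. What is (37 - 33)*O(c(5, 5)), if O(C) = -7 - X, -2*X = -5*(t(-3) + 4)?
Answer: -78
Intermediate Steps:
t(F) = 4 + F
c(A, s) = 8 - (A + s)**2 (c(A, s) = 8 - (A + s)*(s + A) = 8 - (A + s)*(A + s) = 8 - (A + s)**2)
X = 25/2 (X = -(-5)*((4 - 3) + 4)/2 = -(-5)*(1 + 4)/2 = -(-5)*5/2 = -1/2*(-25) = 25/2 ≈ 12.500)
O(C) = -39/2 (O(C) = -7 - 1*25/2 = -7 - 25/2 = -39/2)
(37 - 33)*O(c(5, 5)) = (37 - 33)*(-39/2) = 4*(-39/2) = -78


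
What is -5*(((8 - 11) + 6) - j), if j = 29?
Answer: 130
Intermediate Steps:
-5*(((8 - 11) + 6) - j) = -5*(((8 - 11) + 6) - 1*29) = -5*((-3 + 6) - 29) = -5*(3 - 29) = -5*(-26) = 130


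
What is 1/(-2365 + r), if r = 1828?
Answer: -1/537 ≈ -0.0018622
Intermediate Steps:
1/(-2365 + r) = 1/(-2365 + 1828) = 1/(-537) = -1/537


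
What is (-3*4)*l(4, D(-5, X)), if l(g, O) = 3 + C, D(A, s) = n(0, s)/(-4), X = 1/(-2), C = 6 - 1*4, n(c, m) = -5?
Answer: -60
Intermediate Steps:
C = 2 (C = 6 - 4 = 2)
X = -1/2 (X = 1*(-1/2) = -1/2 ≈ -0.50000)
D(A, s) = 5/4 (D(A, s) = -5/(-4) = -5*(-1/4) = 5/4)
l(g, O) = 5 (l(g, O) = 3 + 2 = 5)
(-3*4)*l(4, D(-5, X)) = -3*4*5 = -12*5 = -60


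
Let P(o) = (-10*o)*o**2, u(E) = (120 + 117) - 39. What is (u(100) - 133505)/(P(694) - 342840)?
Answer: 133307/3342896680 ≈ 3.9878e-5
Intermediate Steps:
u(E) = 198 (u(E) = 237 - 39 = 198)
P(o) = -10*o**3
(u(100) - 133505)/(P(694) - 342840) = (198 - 133505)/(-10*694**3 - 342840) = -133307/(-10*334255384 - 342840) = -133307/(-3342553840 - 342840) = -133307/(-3342896680) = -133307*(-1/3342896680) = 133307/3342896680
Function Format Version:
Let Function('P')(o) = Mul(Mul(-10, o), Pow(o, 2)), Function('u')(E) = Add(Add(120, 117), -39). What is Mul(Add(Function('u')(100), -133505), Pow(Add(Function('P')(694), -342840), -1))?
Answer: Rational(133307, 3342896680) ≈ 3.9878e-5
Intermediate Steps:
Function('u')(E) = 198 (Function('u')(E) = Add(237, -39) = 198)
Function('P')(o) = Mul(-10, Pow(o, 3))
Mul(Add(Function('u')(100), -133505), Pow(Add(Function('P')(694), -342840), -1)) = Mul(Add(198, -133505), Pow(Add(Mul(-10, Pow(694, 3)), -342840), -1)) = Mul(-133307, Pow(Add(Mul(-10, 334255384), -342840), -1)) = Mul(-133307, Pow(Add(-3342553840, -342840), -1)) = Mul(-133307, Pow(-3342896680, -1)) = Mul(-133307, Rational(-1, 3342896680)) = Rational(133307, 3342896680)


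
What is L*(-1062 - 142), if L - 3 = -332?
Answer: 396116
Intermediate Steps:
L = -329 (L = 3 - 332 = -329)
L*(-1062 - 142) = -329*(-1062 - 142) = -329*(-1204) = 396116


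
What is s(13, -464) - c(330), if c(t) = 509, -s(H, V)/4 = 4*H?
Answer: -717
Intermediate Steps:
s(H, V) = -16*H
s(13, -464) - c(330) = -16*13 - 1*509 = -208 - 509 = -717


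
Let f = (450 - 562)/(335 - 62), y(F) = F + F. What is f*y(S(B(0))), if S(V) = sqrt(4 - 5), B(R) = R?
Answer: -32*I/39 ≈ -0.82051*I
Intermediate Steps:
S(V) = I (S(V) = sqrt(-1) = I)
y(F) = 2*F
f = -16/39 (f = -112/273 = -112*1/273 = -16/39 ≈ -0.41026)
f*y(S(B(0))) = -32*I/39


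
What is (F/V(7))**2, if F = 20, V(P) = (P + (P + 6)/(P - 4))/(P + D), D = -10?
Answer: 8100/289 ≈ 28.028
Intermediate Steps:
V(P) = (P + (6 + P)/(-4 + P))/(-10 + P) (V(P) = (P + (P + 6)/(P - 4))/(P - 10) = (P + (6 + P)/(-4 + P))/(-10 + P))
(F/V(7))**2 = (20/(((6 + 7**2 - 3*7)/(40 + 7**2 - 14*7))))**2 = (20/(((6 + 49 - 21)/(40 + 49 - 98))))**2 = (20/((34/(-9))))**2 = (20/((-1/9*34)))**2 = (20/(-34/9))**2 = (20*(-9/34))**2 = (-90/17)**2 = 8100/289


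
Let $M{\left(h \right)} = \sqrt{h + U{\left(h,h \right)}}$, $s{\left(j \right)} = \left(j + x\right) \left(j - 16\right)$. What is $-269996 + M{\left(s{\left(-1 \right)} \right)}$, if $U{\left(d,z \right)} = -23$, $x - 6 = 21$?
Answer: $-269996 + i \sqrt{465} \approx -2.7 \cdot 10^{5} + 21.564 i$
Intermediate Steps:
$x = 27$ ($x = 6 + 21 = 27$)
$s{\left(j \right)} = \left(-16 + j\right) \left(27 + j\right)$ ($s{\left(j \right)} = \left(j + 27\right) \left(j - 16\right) = \left(27 + j\right) \left(-16 + j\right) = \left(-16 + j\right) \left(27 + j\right)$)
$M{\left(h \right)} = \sqrt{-23 + h}$ ($M{\left(h \right)} = \sqrt{h - 23} = \sqrt{-23 + h}$)
$-269996 + M{\left(s{\left(-1 \right)} \right)} = -269996 + \sqrt{-23 + \left(-432 + \left(-1\right)^{2} + 11 \left(-1\right)\right)} = -269996 + \sqrt{-23 - 442} = -269996 + \sqrt{-465} = -269996 + i \sqrt{465}$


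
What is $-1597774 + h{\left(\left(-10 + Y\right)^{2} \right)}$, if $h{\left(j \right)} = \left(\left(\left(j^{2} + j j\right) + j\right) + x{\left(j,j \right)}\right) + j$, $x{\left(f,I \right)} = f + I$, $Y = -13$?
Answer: $-1035976$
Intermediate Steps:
$x{\left(f,I \right)} = I + f$
$h{\left(j \right)} = 2 j^{2} + 4 j$ ($h{\left(j \right)} = \left(\left(\left(j^{2} + j j\right) + j\right) + \left(j + j\right)\right) + j = \left(\left(\left(j^{2} + j^{2}\right) + j\right) + 2 j\right) + j = \left(\left(2 j^{2} + j\right) + 2 j\right) + j = \left(\left(j + 2 j^{2}\right) + 2 j\right) + j = \left(2 j^{2} + 3 j\right) + j = 2 j^{2} + 4 j$)
$-1597774 + h{\left(\left(-10 + Y\right)^{2} \right)} = -1597774 + 2 \left(-10 - 13\right)^{2} \left(2 + \left(-10 - 13\right)^{2}\right) = -1597774 + 2 \left(-23\right)^{2} \left(2 + \left(-23\right)^{2}\right) = -1597774 + 2 \cdot 529 \left(2 + 529\right) = -1597774 + 2 \cdot 529 \cdot 531 = -1597774 + 561798 = -1035976$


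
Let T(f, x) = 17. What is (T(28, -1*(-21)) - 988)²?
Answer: 942841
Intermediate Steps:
(T(28, -1*(-21)) - 988)² = (17 - 988)² = (-971)² = 942841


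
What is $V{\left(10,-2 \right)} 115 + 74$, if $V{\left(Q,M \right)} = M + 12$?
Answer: $1224$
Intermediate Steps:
$V{\left(Q,M \right)} = 12 + M$
$V{\left(10,-2 \right)} 115 + 74 = \left(12 - 2\right) 115 + 74 = 10 \cdot 115 + 74 = 1150 + 74 = 1224$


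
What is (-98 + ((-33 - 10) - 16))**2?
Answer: 24649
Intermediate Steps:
(-98 + ((-33 - 10) - 16))**2 = (-98 + (-43 - 16))**2 = (-98 - 59)**2 = (-157)**2 = 24649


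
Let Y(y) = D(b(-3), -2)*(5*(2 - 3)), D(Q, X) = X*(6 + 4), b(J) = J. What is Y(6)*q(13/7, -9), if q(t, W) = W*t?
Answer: -11700/7 ≈ -1671.4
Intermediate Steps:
D(Q, X) = 10*X (D(Q, X) = X*10 = 10*X)
Y(y) = 100 (Y(y) = (10*(-2))*(5*(2 - 3)) = -100*(-1) = -20*(-5) = 100)
Y(6)*q(13/7, -9) = 100*(-117/7) = -11700/7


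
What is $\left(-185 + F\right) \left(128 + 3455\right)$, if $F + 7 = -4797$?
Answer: $-17875587$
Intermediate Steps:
$F = -4804$ ($F = -7 - 4797 = -4804$)
$\left(-185 + F\right) \left(128 + 3455\right) = \left(-185 - 4804\right) \left(128 + 3455\right) = \left(-4989\right) 3583 = -17875587$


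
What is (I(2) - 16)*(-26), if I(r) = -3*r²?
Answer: 728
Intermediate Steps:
(I(2) - 16)*(-26) = (-3*2² - 16)*(-26) = (-3*4 - 16)*(-26) = (-12 - 16)*(-26) = -28*(-26) = 728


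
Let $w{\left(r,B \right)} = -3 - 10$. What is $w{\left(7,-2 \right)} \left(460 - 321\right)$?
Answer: $-1807$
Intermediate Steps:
$w{\left(r,B \right)} = -13$
$w{\left(7,-2 \right)} \left(460 - 321\right) = - 13 \left(460 - 321\right) = \left(-13\right) 139 = -1807$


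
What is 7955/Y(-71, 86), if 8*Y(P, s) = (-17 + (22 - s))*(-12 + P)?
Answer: 63640/6723 ≈ 9.4660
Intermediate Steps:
Y(P, s) = (-12 + P)*(5 - s)/8 (Y(P, s) = ((-17 + (22 - s))*(-12 + P))/8 = ((5 - s)*(-12 + P))/8 = ((-12 + P)*(5 - s))/8 = (-12 + P)*(5 - s)/8)
7955/Y(-71, 86) = 7955/(-15/2 + (3/2)*86 + (5/8)*(-71) - ⅛*(-71)*86) = 7955/(-15/2 + 129 - 355/8 + 3053/4) = 7955/(6723/8) = 7955*(8/6723) = 63640/6723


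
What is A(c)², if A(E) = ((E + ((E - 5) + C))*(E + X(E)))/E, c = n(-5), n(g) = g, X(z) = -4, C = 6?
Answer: 6561/25 ≈ 262.44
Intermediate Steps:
c = -5
A(E) = (1 + 2*E)*(-4 + E)/E (A(E) = ((E + ((E - 5) + 6))*(E - 4))/E = ((E + ((-5 + E) + 6))*(-4 + E))/E = ((E + (1 + E))*(-4 + E))/E = ((1 + 2*E)*(-4 + E))/E = (1 + 2*E)*(-4 + E)/E)
A(c)² = (-7 - 4/(-5) + 2*(-5))² = (-7 - 4*(-⅕) - 10)² = (-7 + ⅘ - 10)² = (-81/5)² = 6561/25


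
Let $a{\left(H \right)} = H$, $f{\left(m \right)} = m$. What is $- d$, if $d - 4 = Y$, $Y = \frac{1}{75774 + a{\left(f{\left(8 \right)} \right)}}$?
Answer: $- \frac{303129}{75782} \approx -4.0$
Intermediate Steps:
$Y = \frac{1}{75782}$ ($Y = \frac{1}{75774 + 8} = \frac{1}{75782} \approx 1.3196 \cdot 10^{-5}$)
$d = \frac{303129}{75782}$ ($d = 4 + \frac{1}{75782} = \frac{303129}{75782} \approx 4.0$)
$- d = \left(-1\right) \frac{303129}{75782} = - \frac{303129}{75782}$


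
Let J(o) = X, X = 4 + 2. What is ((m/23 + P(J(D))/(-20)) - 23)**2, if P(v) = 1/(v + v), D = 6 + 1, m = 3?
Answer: 15942345169/30470400 ≈ 523.21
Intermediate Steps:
X = 6
D = 7
J(o) = 6
P(v) = 1/(2*v)
((m/23 + P(J(D))/(-20)) - 23)**2 = ((3/23 + ((1/2)/6)/(-20)) - 23)**2 = ((3*(1/23) + ((1/2)*(1/6))*(-1/20)) - 23)**2 = ((3/23 + (1/12)*(-1/20)) - 23)**2 = ((3/23 - 1/240) - 23)**2 = (697/5520 - 23)**2 = (-126263/5520)**2 = 15942345169/30470400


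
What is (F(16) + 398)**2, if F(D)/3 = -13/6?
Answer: 613089/4 ≈ 1.5327e+5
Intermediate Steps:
F(D) = -13/2 (F(D) = 3*(-13/6) = -13/2)
(F(16) + 398)**2 = (-13/2 + 398)**2 = (783/2)**2 = 613089/4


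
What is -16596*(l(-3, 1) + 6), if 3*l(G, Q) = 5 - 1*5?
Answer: -99576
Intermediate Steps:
l(G, Q) = 0 (l(G, Q) = (5 - 1*5)/3 = (5 - 5)/3 = (⅓)*0 = 0)
-16596*(l(-3, 1) + 6) = -16596*(0 + 6) = -16596*6 = -2766*36 = -99576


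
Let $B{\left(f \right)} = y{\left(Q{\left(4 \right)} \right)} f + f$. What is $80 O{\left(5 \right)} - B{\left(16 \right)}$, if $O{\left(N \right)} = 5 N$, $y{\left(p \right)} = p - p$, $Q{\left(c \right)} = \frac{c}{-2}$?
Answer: $1984$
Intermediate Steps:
$Q{\left(c \right)} = - \frac{c}{2}$ ($Q{\left(c \right)} = c \left(- \frac{1}{2}\right) = - \frac{c}{2}$)
$y{\left(p \right)} = 0$
$B{\left(f \right)} = f$ ($B{\left(f \right)} = 0 f + f = 0 + f = f$)
$80 O{\left(5 \right)} - B{\left(16 \right)} = 80 \cdot 5 \cdot 5 - 16 = 80 \cdot 25 - 16 = 2000 - 16 = 1984$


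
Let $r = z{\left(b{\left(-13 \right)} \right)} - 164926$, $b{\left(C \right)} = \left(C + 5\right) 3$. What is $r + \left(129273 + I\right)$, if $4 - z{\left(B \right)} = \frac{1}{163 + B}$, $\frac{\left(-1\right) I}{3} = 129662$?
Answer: $- \frac{59024266}{139} \approx -4.2464 \cdot 10^{5}$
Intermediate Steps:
$b{\left(C \right)} = 15 + 3 C$ ($b{\left(C \right)} = \left(5 + C\right) 3 = 15 + 3 C$)
$I = -388986$ ($I = \left(-3\right) 129662 = -388986$)
$z{\left(B \right)} = 4 - \frac{1}{163 + B}$
$r = - \frac{22924159}{139}$ ($r = \frac{651 + 4 \left(15 + 3 \left(-13\right)\right)}{163 + \left(15 + 3 \left(-13\right)\right)} - 164926 = \frac{651 + 4 \left(15 - 39\right)}{163 + \left(15 - 39\right)} - 164926 = \frac{651 + 4 \left(-24\right)}{163 - 24} - 164926 = \frac{651 - 96}{139} - 164926 = \frac{1}{139} \cdot 555 - 164926 = \frac{555}{139} - 164926 = - \frac{22924159}{139} \approx -1.6492 \cdot 10^{5}$)
$r + \left(129273 + I\right) = - \frac{22924159}{139} + \left(129273 - 388986\right) = - \frac{22924159}{139} - 259713 = - \frac{59024266}{139}$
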